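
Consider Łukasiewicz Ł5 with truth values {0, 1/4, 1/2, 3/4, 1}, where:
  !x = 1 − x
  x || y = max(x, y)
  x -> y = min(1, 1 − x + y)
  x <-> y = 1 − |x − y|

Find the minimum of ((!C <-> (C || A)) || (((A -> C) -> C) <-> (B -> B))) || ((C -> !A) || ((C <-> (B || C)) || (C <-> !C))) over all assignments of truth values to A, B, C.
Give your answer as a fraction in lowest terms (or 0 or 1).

3/4

Take A = 1/2, B = 1, C = 3/4:
!C = !3/4 = 1/4
C || A = 3/4 || 1/2 = 3/4
!C <-> (C || A) = 1/4 <-> 3/4 = 1/2
A -> C = 1/2 -> 3/4 = 1
(A -> C) -> C = 1 -> 3/4 = 3/4
B -> B = 1 -> 1 = 1
((A -> C) -> C) <-> (B -> B) = 3/4 <-> 1 = 3/4
(!C <-> (C || A)) || (((A -> C) -> C) <-> (B -> B)) = 1/2 || 3/4 = 3/4
!A = !1/2 = 1/2
C -> !A = 3/4 -> 1/2 = 3/4
B || C = 1 || 3/4 = 1
C <-> (B || C) = 3/4 <-> 1 = 3/4
!C = !3/4 = 1/4
C <-> !C = 3/4 <-> 1/4 = 1/2
(C <-> (B || C)) || (C <-> !C) = 3/4 || 1/2 = 3/4
(C -> !A) || ((C <-> (B || C)) || (C <-> !C)) = 3/4 || 3/4 = 3/4
((!C <-> (C || A)) || (((A -> C) -> C) <-> (B -> B))) || ((C -> !A) || ((C <-> (B || C)) || (C <-> !C))) = 3/4 || 3/4 = 3/4
No assignment yields a value below 3/4, so this is the minimum.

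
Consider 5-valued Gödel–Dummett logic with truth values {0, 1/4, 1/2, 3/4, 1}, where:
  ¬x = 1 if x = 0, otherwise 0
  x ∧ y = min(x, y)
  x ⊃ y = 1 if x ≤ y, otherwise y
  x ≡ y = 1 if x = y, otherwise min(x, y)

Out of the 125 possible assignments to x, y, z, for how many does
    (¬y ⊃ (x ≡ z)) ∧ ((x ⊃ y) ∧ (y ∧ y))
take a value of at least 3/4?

50

value 1: 25 assignments (counts)
value 3/4: 25 assignments (counts)
value 1/2: 25 assignments
value 1/4: 25 assignments
value 0: 25 assignments
So 50 of the 125 assignments meet the threshold.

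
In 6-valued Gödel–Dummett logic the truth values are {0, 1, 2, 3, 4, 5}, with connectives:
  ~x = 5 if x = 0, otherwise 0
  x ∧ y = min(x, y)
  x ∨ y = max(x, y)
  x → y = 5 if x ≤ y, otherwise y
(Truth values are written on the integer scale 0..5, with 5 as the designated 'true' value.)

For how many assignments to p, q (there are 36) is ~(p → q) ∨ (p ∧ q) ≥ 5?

6

value 5: 6 assignments (counts)
value 4: 3 assignments
value 3: 5 assignments
value 2: 7 assignments
value 1: 9 assignments
value 0: 6 assignments
So 6 of the 36 assignments meet the threshold.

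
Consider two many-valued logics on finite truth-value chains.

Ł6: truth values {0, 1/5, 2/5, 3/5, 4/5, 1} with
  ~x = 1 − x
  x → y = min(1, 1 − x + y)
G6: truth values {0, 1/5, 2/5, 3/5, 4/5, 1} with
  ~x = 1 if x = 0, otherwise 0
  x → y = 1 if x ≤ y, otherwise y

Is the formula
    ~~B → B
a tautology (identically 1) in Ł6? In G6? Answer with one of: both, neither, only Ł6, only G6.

only Ł6

In Ł6: every assignment gives 1 — tautology.
In G6: at B = 1/5 the value is 1/5 — not a tautology.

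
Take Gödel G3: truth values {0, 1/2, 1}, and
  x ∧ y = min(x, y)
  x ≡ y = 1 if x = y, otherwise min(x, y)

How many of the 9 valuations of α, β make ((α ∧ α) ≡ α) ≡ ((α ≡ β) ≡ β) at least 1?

4

α = 0, β = 0 ↦ 0  <
α = 0, β = 1/2 ↦ 0  <
α = 0, β = 1 ↦ 0  <
α = 1/2, β = 0 ↦ 1  ≥
α = 1/2, β = 1/2 ↦ 1/2  <
α = 1/2, β = 1 ↦ 1/2  <
α = 1, β = 0 ↦ 1  ≥
α = 1, β = 1/2 ↦ 1  ≥
α = 1, β = 1 ↦ 1  ≥
So 4 of the 9 assignments meet the threshold.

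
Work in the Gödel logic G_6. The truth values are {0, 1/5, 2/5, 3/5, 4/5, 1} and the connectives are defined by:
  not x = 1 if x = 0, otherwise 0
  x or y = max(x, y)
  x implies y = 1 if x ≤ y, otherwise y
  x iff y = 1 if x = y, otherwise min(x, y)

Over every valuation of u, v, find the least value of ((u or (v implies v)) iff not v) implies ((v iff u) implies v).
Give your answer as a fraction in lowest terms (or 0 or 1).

0

Take u = 0, v = 0:
v implies v = 0 implies 0 = 1
u or (v implies v) = 0 or 1 = 1
not v = not 0 = 1
(u or (v implies v)) iff not v = 1 iff 1 = 1
v iff u = 0 iff 0 = 1
(v iff u) implies v = 1 implies 0 = 0
((u or (v implies v)) iff not v) implies ((v iff u) implies v) = 1 implies 0 = 0
No assignment yields a value below 0, so this is the minimum.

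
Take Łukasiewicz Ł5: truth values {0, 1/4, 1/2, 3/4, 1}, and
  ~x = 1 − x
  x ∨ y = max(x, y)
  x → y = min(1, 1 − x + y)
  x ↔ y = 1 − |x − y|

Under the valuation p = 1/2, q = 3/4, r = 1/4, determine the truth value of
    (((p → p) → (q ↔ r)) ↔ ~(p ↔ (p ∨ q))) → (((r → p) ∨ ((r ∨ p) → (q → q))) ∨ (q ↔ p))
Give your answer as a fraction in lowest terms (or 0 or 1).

1

p → p = 1/2 → 1/2 = 1
q ↔ r = 3/4 ↔ 1/4 = 1/2
(p → p) → (q ↔ r) = 1 → 1/2 = 1/2
p ∨ q = 1/2 ∨ 3/4 = 3/4
p ↔ (p ∨ q) = 1/2 ↔ 3/4 = 3/4
~(p ↔ (p ∨ q)) = ~3/4 = 1/4
((p → p) → (q ↔ r)) ↔ ~(p ↔ (p ∨ q)) = 1/2 ↔ 1/4 = 3/4
r → p = 1/4 → 1/2 = 1
r ∨ p = 1/4 ∨ 1/2 = 1/2
q → q = 3/4 → 3/4 = 1
(r ∨ p) → (q → q) = 1/2 → 1 = 1
(r → p) ∨ ((r ∨ p) → (q → q)) = 1 ∨ 1 = 1
q ↔ p = 3/4 ↔ 1/2 = 3/4
((r → p) ∨ ((r ∨ p) → (q → q))) ∨ (q ↔ p) = 1 ∨ 3/4 = 1
(((p → p) → (q ↔ r)) ↔ ~(p ↔ (p ∨ q))) → (((r → p) ∨ ((r ∨ p) → (q → q))) ∨ (q ↔ p)) = 3/4 → 1 = 1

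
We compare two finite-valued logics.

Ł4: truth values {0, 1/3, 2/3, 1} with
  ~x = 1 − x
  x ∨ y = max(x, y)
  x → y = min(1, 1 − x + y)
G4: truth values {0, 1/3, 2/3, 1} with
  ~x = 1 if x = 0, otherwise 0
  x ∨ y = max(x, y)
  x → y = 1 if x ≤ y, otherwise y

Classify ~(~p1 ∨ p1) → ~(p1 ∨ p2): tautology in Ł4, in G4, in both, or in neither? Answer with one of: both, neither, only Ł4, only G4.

only G4

In Ł4: at p1 = 1/3, p2 = 1 the value is 2/3 — not a tautology.
In G4: every assignment gives 1 — tautology.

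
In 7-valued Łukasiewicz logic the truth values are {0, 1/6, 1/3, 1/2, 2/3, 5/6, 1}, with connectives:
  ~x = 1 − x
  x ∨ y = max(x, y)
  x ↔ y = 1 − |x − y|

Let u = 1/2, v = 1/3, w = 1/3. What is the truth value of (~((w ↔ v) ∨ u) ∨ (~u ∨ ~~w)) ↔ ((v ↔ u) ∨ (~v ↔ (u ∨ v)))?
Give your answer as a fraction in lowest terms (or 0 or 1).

w ↔ v = 1/3 ↔ 1/3 = 1
(w ↔ v) ∨ u = 1 ∨ 1/2 = 1
~((w ↔ v) ∨ u) = ~1 = 0
~u = ~1/2 = 1/2
~w = ~1/3 = 2/3
~~w = ~2/3 = 1/3
~u ∨ ~~w = 1/2 ∨ 1/3 = 1/2
~((w ↔ v) ∨ u) ∨ (~u ∨ ~~w) = 0 ∨ 1/2 = 1/2
v ↔ u = 1/3 ↔ 1/2 = 5/6
~v = ~1/3 = 2/3
u ∨ v = 1/2 ∨ 1/3 = 1/2
~v ↔ (u ∨ v) = 2/3 ↔ 1/2 = 5/6
(v ↔ u) ∨ (~v ↔ (u ∨ v)) = 5/6 ∨ 5/6 = 5/6
(~((w ↔ v) ∨ u) ∨ (~u ∨ ~~w)) ↔ ((v ↔ u) ∨ (~v ↔ (u ∨ v))) = 1/2 ↔ 5/6 = 2/3

2/3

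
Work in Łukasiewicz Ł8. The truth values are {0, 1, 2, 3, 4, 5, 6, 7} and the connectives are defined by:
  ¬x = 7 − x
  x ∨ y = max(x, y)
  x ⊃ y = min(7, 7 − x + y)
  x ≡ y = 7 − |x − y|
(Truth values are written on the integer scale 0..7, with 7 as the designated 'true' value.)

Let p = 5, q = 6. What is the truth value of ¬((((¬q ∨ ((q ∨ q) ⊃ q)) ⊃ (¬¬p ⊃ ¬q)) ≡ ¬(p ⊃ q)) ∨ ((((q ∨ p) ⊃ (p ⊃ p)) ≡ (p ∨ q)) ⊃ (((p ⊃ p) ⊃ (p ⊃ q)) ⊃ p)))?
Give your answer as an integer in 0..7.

1

¬q = ¬6 = 1
q ∨ q = 6 ∨ 6 = 6
(q ∨ q) ⊃ q = 6 ⊃ 6 = 7
¬q ∨ ((q ∨ q) ⊃ q) = 1 ∨ 7 = 7
¬p = ¬5 = 2
¬¬p = ¬2 = 5
¬q = ¬6 = 1
¬¬p ⊃ ¬q = 5 ⊃ 1 = 3
(¬q ∨ ((q ∨ q) ⊃ q)) ⊃ (¬¬p ⊃ ¬q) = 7 ⊃ 3 = 3
p ⊃ q = 5 ⊃ 6 = 7
¬(p ⊃ q) = ¬7 = 0
((¬q ∨ ((q ∨ q) ⊃ q)) ⊃ (¬¬p ⊃ ¬q)) ≡ ¬(p ⊃ q) = 3 ≡ 0 = 4
q ∨ p = 6 ∨ 5 = 6
p ⊃ p = 5 ⊃ 5 = 7
(q ∨ p) ⊃ (p ⊃ p) = 6 ⊃ 7 = 7
p ∨ q = 5 ∨ 6 = 6
((q ∨ p) ⊃ (p ⊃ p)) ≡ (p ∨ q) = 7 ≡ 6 = 6
p ⊃ p = 5 ⊃ 5 = 7
p ⊃ q = 5 ⊃ 6 = 7
(p ⊃ p) ⊃ (p ⊃ q) = 7 ⊃ 7 = 7
((p ⊃ p) ⊃ (p ⊃ q)) ⊃ p = 7 ⊃ 5 = 5
(((q ∨ p) ⊃ (p ⊃ p)) ≡ (p ∨ q)) ⊃ (((p ⊃ p) ⊃ (p ⊃ q)) ⊃ p) = 6 ⊃ 5 = 6
(((¬q ∨ ((q ∨ q) ⊃ q)) ⊃ (¬¬p ⊃ ¬q)) ≡ ¬(p ⊃ q)) ∨ ((((q ∨ p) ⊃ (p ⊃ p)) ≡ (p ∨ q)) ⊃ (((p ⊃ p) ⊃ (p ⊃ q)) ⊃ p)) = 4 ∨ 6 = 6
¬((((¬q ∨ ((q ∨ q) ⊃ q)) ⊃ (¬¬p ⊃ ¬q)) ≡ ¬(p ⊃ q)) ∨ ((((q ∨ p) ⊃ (p ⊃ p)) ≡ (p ∨ q)) ⊃ (((p ⊃ p) ⊃ (p ⊃ q)) ⊃ p))) = ¬6 = 1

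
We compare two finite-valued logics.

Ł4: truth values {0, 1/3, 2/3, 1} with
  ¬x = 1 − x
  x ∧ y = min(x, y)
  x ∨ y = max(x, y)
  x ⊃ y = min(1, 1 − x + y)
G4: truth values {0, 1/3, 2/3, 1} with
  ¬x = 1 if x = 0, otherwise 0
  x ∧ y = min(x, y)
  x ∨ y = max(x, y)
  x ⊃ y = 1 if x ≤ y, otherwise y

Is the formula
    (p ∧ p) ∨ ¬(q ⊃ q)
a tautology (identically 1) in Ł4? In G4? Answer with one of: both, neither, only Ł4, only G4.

In Ł4: at p = 0, q = 0 the value is 0 — not a tautology.
In G4: at p = 0, q = 0 the value is 0 — not a tautology.

neither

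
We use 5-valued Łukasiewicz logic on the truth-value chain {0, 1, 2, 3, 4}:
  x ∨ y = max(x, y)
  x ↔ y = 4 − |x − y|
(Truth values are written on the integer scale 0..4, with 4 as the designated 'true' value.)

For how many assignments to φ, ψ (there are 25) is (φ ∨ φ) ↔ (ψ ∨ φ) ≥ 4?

value 4: 15 assignments (counts)
value 3: 4 assignments
value 2: 3 assignments
value 1: 2 assignments
value 0: 1 assignment
So 15 of the 25 assignments meet the threshold.

15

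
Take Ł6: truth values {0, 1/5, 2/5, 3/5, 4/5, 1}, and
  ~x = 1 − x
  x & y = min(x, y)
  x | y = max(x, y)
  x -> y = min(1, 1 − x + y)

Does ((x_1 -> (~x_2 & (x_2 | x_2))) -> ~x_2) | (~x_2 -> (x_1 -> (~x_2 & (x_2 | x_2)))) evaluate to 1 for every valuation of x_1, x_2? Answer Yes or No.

At x_1 = 1/5, x_2 = 1, for instance:
~x_2 = ~1 = 0
x_2 | x_2 = 1 | 1 = 1
~x_2 & (x_2 | x_2) = 0 & 1 = 0
x_1 -> (~x_2 & (x_2 | x_2)) = 1/5 -> 0 = 4/5
~x_2 = ~1 = 0
(x_1 -> (~x_2 & (x_2 | x_2))) -> ~x_2 = 4/5 -> 0 = 1/5
~x_2 -> (x_1 -> (~x_2 & (x_2 | x_2))) = 0 -> 4/5 = 1
((x_1 -> (~x_2 & (x_2 | x_2))) -> ~x_2) | (~x_2 -> (x_1 -> (~x_2 & (x_2 | x_2)))) = 1/5 | 1 = 1
and checking the remaining 35 assignments likewise gives ≥ 1 in every case.

Yes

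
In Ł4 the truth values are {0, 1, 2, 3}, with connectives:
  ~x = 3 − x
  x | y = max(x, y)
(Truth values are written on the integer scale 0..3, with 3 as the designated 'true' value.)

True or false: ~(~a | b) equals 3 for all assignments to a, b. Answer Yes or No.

Counterexample: take a = 0, b = 0.
~a = ~0 = 3
~a | b = 3 | 0 = 3
~(~a | b) = ~3 = 0
This gives 0 ≠ 3.

No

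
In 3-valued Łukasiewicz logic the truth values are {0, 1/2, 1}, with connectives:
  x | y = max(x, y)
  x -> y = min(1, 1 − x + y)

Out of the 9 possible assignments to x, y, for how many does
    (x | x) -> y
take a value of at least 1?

6

x = 0, y = 0 ↦ 1  ≥
x = 0, y = 1/2 ↦ 1  ≥
x = 0, y = 1 ↦ 1  ≥
x = 1/2, y = 0 ↦ 1/2  <
x = 1/2, y = 1/2 ↦ 1  ≥
x = 1/2, y = 1 ↦ 1  ≥
x = 1, y = 0 ↦ 0  <
x = 1, y = 1/2 ↦ 1/2  <
x = 1, y = 1 ↦ 1  ≥
So 6 of the 9 assignments meet the threshold.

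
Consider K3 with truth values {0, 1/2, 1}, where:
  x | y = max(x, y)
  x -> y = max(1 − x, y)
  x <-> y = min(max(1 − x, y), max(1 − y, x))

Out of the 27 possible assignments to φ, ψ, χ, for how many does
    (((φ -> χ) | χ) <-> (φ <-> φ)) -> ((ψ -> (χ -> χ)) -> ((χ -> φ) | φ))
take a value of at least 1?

value 1: 15 assignments (counts)
value 1/2: 9 assignments
value 0: 3 assignments
So 15 of the 27 assignments meet the threshold.

15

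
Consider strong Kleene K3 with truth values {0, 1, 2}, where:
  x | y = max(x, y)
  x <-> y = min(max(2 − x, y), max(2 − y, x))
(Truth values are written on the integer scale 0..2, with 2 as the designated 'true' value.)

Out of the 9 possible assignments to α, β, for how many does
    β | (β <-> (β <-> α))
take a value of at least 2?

α = 0, β = 0 ↦ 0  <
α = 0, β = 1 ↦ 1  <
α = 0, β = 2 ↦ 2  ≥
α = 1, β = 0 ↦ 1  <
α = 1, β = 1 ↦ 1  <
α = 1, β = 2 ↦ 2  ≥
α = 2, β = 0 ↦ 2  ≥
α = 2, β = 1 ↦ 1  <
α = 2, β = 2 ↦ 2  ≥
So 4 of the 9 assignments meet the threshold.

4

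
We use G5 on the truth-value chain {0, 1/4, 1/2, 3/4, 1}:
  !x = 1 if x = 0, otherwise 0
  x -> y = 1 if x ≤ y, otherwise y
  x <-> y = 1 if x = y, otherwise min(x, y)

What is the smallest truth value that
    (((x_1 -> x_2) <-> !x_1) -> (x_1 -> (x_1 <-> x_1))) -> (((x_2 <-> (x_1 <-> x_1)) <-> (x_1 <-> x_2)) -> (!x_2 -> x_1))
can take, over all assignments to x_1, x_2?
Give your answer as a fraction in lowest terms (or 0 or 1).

Take x_1 = 1/4, x_2 = 0:
x_1 -> x_2 = 1/4 -> 0 = 0
!x_1 = !1/4 = 0
(x_1 -> x_2) <-> !x_1 = 0 <-> 0 = 1
x_1 <-> x_1 = 1/4 <-> 1/4 = 1
x_1 -> (x_1 <-> x_1) = 1/4 -> 1 = 1
((x_1 -> x_2) <-> !x_1) -> (x_1 -> (x_1 <-> x_1)) = 1 -> 1 = 1
x_1 <-> x_1 = 1/4 <-> 1/4 = 1
x_2 <-> (x_1 <-> x_1) = 0 <-> 1 = 0
x_1 <-> x_2 = 1/4 <-> 0 = 0
(x_2 <-> (x_1 <-> x_1)) <-> (x_1 <-> x_2) = 0 <-> 0 = 1
!x_2 = !0 = 1
!x_2 -> x_1 = 1 -> 1/4 = 1/4
((x_2 <-> (x_1 <-> x_1)) <-> (x_1 <-> x_2)) -> (!x_2 -> x_1) = 1 -> 1/4 = 1/4
(((x_1 -> x_2) <-> !x_1) -> (x_1 -> (x_1 <-> x_1))) -> (((x_2 <-> (x_1 <-> x_1)) <-> (x_1 <-> x_2)) -> (!x_2 -> x_1)) = 1 -> 1/4 = 1/4
No assignment yields a value below 1/4, so this is the minimum.

1/4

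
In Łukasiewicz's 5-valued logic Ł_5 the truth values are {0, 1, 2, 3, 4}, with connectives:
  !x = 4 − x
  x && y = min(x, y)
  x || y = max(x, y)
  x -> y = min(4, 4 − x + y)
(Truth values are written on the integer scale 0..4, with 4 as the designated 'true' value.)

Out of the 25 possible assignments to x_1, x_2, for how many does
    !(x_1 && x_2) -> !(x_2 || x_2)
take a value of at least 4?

value 4: 15 assignments (counts)
value 3: 4 assignments
value 2: 3 assignments
value 1: 2 assignments
value 0: 1 assignment
So 15 of the 25 assignments meet the threshold.

15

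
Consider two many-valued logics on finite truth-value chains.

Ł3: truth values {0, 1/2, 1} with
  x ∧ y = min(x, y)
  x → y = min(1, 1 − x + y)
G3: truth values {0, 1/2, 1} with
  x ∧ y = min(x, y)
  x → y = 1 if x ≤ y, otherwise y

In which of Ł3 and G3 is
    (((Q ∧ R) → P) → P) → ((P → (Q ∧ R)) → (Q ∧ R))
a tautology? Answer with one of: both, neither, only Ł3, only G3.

only Ł3

In Ł3: every assignment gives 1 — tautology.
In G3: at P = 0, Q = 1/2, R = 1/2 the value is 1/2 — not a tautology.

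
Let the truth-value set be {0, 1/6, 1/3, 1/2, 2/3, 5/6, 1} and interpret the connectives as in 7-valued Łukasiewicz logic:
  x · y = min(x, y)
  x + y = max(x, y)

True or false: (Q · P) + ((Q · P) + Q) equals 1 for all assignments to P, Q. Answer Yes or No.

Counterexample: take P = 0, Q = 0.
Q · P = 0 · 0 = 0
(Q · P) + Q = 0 + 0 = 0
(Q · P) + ((Q · P) + Q) = 0 + 0 = 0
This gives 0 ≠ 1.

No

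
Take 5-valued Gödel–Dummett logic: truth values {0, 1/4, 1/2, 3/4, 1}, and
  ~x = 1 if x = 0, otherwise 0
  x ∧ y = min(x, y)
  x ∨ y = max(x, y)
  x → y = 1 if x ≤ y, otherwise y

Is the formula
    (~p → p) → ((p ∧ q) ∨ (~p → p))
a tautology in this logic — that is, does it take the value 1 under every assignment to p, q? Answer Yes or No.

Yes

At p = 3/4, q = 1, for instance:
~p = ~3/4 = 0
~p → p = 0 → 3/4 = 1
p ∧ q = 3/4 ∧ 1 = 3/4
(p ∧ q) ∨ (~p → p) = 3/4 ∨ 1 = 1
(~p → p) → ((p ∧ q) ∨ (~p → p)) = 1 → 1 = 1
and checking the remaining 24 assignments likewise gives ≥ 1 in every case.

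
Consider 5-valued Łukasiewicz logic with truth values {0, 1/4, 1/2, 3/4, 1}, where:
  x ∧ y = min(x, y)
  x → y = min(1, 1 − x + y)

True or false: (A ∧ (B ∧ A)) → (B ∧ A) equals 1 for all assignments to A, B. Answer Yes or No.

At A = 1, B = 1/2, for instance:
B ∧ A = 1/2 ∧ 1 = 1/2
A ∧ (B ∧ A) = 1 ∧ 1/2 = 1/2
(A ∧ (B ∧ A)) → (B ∧ A) = 1/2 → 1/2 = 1
and checking the remaining 24 assignments likewise gives ≥ 1 in every case.

Yes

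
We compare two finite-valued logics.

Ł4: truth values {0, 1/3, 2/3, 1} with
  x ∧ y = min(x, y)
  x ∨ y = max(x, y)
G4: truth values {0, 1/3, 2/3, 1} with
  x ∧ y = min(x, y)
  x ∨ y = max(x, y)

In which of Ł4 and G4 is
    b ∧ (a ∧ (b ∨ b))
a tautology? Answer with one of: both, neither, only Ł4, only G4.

In Ł4: at a = 0, b = 0 the value is 0 — not a tautology.
In G4: at a = 0, b = 0 the value is 0 — not a tautology.

neither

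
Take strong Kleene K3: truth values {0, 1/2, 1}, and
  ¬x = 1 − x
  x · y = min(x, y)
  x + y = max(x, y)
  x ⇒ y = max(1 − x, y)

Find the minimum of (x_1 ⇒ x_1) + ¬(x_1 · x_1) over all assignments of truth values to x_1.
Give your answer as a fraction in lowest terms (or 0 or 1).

Take x_1 = 1/2:
x_1 ⇒ x_1 = 1/2 ⇒ 1/2 = 1/2
x_1 · x_1 = 1/2 · 1/2 = 1/2
¬(x_1 · x_1) = ¬1/2 = 1/2
(x_1 ⇒ x_1) + ¬(x_1 · x_1) = 1/2 + 1/2 = 1/2
No assignment yields a value below 1/2, so this is the minimum.

1/2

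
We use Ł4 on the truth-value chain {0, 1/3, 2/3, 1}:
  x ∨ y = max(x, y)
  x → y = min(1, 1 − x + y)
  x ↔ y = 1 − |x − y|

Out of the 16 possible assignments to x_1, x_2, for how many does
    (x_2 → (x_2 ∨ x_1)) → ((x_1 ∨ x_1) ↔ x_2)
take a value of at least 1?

x_1 = 0, x_2 = 0 ↦ 1  ≥
x_1 = 0, x_2 = 1/3 ↦ 2/3  <
x_1 = 0, x_2 = 2/3 ↦ 1/3  <
x_1 = 0, x_2 = 1 ↦ 0  <
x_1 = 1/3, x_2 = 0 ↦ 2/3  <
x_1 = 1/3, x_2 = 1/3 ↦ 1  ≥
x_1 = 1/3, x_2 = 2/3 ↦ 2/3  <
x_1 = 1/3, x_2 = 1 ↦ 1/3  <
x_1 = 2/3, x_2 = 0 ↦ 1/3  <
x_1 = 2/3, x_2 = 1/3 ↦ 2/3  <
x_1 = 2/3, x_2 = 2/3 ↦ 1  ≥
x_1 = 2/3, x_2 = 1 ↦ 2/3  <
x_1 = 1, x_2 = 0 ↦ 0  <
x_1 = 1, x_2 = 1/3 ↦ 1/3  <
x_1 = 1, x_2 = 2/3 ↦ 2/3  <
x_1 = 1, x_2 = 1 ↦ 1  ≥
So 4 of the 16 assignments meet the threshold.

4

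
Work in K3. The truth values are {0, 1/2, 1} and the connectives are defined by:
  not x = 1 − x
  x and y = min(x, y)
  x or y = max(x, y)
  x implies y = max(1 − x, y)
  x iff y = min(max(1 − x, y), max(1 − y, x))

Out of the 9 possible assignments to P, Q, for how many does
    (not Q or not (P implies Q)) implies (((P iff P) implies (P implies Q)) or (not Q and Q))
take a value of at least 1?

P = 0, Q = 0 ↦ 1  ≥
P = 0, Q = 1/2 ↦ 1  ≥
P = 0, Q = 1 ↦ 1  ≥
P = 1/2, Q = 0 ↦ 1/2  <
P = 1/2, Q = 1/2 ↦ 1/2  <
P = 1/2, Q = 1 ↦ 1  ≥
P = 1, Q = 0 ↦ 0  <
P = 1, Q = 1/2 ↦ 1/2  <
P = 1, Q = 1 ↦ 1  ≥
So 5 of the 9 assignments meet the threshold.

5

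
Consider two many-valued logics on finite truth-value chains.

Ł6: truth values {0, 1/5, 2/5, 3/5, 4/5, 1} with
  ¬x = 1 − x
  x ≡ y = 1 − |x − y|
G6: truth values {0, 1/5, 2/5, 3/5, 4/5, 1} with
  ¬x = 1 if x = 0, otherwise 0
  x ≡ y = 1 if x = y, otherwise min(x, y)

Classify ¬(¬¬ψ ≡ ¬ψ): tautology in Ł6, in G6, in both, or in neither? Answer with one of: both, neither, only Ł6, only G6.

only G6

In Ł6: at ψ = 1/5 the value is 3/5 — not a tautology.
In G6: every assignment gives 1 — tautology.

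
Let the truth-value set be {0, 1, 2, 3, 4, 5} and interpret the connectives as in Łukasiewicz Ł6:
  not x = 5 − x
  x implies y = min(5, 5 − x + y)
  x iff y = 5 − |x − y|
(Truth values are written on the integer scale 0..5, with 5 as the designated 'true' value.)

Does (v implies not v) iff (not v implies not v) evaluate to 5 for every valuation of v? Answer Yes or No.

Counterexample: take v = 3.
not v = not 3 = 2
v implies not v = 3 implies 2 = 4
not v = not 3 = 2
not v = not 3 = 2
not v implies not v = 2 implies 2 = 5
(v implies not v) iff (not v implies not v) = 4 iff 5 = 4
This gives 4 ≠ 5.

No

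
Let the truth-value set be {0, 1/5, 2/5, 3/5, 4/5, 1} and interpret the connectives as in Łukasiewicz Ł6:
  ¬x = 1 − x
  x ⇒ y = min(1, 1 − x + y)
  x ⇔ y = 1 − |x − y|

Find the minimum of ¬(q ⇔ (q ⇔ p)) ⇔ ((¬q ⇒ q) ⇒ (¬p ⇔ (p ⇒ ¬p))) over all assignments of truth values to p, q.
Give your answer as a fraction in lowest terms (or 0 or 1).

Take p = 1, q = 0:
q ⇔ p = 0 ⇔ 1 = 0
q ⇔ (q ⇔ p) = 0 ⇔ 0 = 1
¬(q ⇔ (q ⇔ p)) = ¬1 = 0
¬q = ¬0 = 1
¬q ⇒ q = 1 ⇒ 0 = 0
¬p = ¬1 = 0
¬p = ¬1 = 0
p ⇒ ¬p = 1 ⇒ 0 = 0
¬p ⇔ (p ⇒ ¬p) = 0 ⇔ 0 = 1
(¬q ⇒ q) ⇒ (¬p ⇔ (p ⇒ ¬p)) = 0 ⇒ 1 = 1
¬(q ⇔ (q ⇔ p)) ⇔ ((¬q ⇒ q) ⇒ (¬p ⇔ (p ⇒ ¬p))) = 0 ⇔ 1 = 0
No assignment yields a value below 0, so this is the minimum.

0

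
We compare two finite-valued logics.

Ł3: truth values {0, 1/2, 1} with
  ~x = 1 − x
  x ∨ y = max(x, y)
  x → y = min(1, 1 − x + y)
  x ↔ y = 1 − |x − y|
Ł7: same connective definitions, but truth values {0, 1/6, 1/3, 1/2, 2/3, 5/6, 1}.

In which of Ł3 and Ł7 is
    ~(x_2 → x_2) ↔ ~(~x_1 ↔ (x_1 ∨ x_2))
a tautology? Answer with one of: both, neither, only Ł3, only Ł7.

neither

In Ł3: at x_1 = 0, x_2 = 0 the value is 0 — not a tautology.
In Ł7: at x_1 = 0, x_2 = 0 the value is 0 — not a tautology.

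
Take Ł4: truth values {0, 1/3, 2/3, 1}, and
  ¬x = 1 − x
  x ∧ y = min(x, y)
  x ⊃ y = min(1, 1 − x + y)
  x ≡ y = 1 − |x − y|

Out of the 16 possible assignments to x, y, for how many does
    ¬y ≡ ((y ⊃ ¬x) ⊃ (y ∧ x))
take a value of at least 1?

3

x = 0, y = 0 ↦ 0  <
x = 0, y = 1/3 ↦ 1/3  <
x = 0, y = 2/3 ↦ 2/3  <
x = 0, y = 1 ↦ 1  ≥
x = 1/3, y = 0 ↦ 0  <
x = 1/3, y = 1/3 ↦ 2/3  <
x = 1/3, y = 2/3 ↦ 1  ≥
x = 1/3, y = 1 ↦ 1/3  <
x = 2/3, y = 0 ↦ 0  <
x = 2/3, y = 1/3 ↦ 2/3  <
x = 2/3, y = 2/3 ↦ 1/3  <
x = 2/3, y = 1 ↦ 0  <
x = 1, y = 0 ↦ 0  <
x = 1, y = 1/3 ↦ 1  ≥
x = 1, y = 2/3 ↦ 1/3  <
x = 1, y = 1 ↦ 0  <
So 3 of the 16 assignments meet the threshold.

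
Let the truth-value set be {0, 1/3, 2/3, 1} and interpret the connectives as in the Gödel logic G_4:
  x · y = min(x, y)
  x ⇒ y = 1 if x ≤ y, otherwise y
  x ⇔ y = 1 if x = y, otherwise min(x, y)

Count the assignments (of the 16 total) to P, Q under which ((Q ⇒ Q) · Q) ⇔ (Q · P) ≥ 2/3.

P = 0, Q = 0 ↦ 1  ≥
P = 0, Q = 1/3 ↦ 0  <
P = 0, Q = 2/3 ↦ 0  <
P = 0, Q = 1 ↦ 0  <
P = 1/3, Q = 0 ↦ 1  ≥
P = 1/3, Q = 1/3 ↦ 1  ≥
P = 1/3, Q = 2/3 ↦ 1/3  <
P = 1/3, Q = 1 ↦ 1/3  <
P = 2/3, Q = 0 ↦ 1  ≥
P = 2/3, Q = 1/3 ↦ 1  ≥
P = 2/3, Q = 2/3 ↦ 1  ≥
P = 2/3, Q = 1 ↦ 2/3  ≥
P = 1, Q = 0 ↦ 1  ≥
P = 1, Q = 1/3 ↦ 1  ≥
P = 1, Q = 2/3 ↦ 1  ≥
P = 1, Q = 1 ↦ 1  ≥
So 11 of the 16 assignments meet the threshold.

11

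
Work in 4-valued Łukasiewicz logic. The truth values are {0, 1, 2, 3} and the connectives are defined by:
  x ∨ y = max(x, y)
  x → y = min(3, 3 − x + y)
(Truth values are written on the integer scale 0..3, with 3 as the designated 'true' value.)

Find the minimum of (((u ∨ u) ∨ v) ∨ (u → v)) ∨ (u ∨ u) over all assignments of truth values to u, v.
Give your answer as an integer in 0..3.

Take u = 1, v = 0:
u ∨ u = 1 ∨ 1 = 1
(u ∨ u) ∨ v = 1 ∨ 0 = 1
u → v = 1 → 0 = 2
((u ∨ u) ∨ v) ∨ (u → v) = 1 ∨ 2 = 2
u ∨ u = 1 ∨ 1 = 1
(((u ∨ u) ∨ v) ∨ (u → v)) ∨ (u ∨ u) = 2 ∨ 1 = 2
No assignment yields a value below 2, so this is the minimum.

2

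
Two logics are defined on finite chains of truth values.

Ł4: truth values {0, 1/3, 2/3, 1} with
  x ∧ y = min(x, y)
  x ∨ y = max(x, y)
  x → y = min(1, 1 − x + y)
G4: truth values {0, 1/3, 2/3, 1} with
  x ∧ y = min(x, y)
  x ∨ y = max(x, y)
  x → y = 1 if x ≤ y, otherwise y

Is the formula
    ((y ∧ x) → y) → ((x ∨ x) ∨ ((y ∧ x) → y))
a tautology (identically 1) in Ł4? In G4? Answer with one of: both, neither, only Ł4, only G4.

both

In Ł4: every assignment gives 1 — tautology.
In G4: every assignment gives 1 — tautology.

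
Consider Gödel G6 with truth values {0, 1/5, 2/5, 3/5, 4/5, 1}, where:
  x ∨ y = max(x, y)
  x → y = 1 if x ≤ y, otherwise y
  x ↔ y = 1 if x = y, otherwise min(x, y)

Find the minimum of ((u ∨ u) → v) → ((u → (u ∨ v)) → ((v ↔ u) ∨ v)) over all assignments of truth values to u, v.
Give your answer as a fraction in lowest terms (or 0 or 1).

1/5

Take u = 0, v = 1/5:
u ∨ u = 0 ∨ 0 = 0
(u ∨ u) → v = 0 → 1/5 = 1
u ∨ v = 0 ∨ 1/5 = 1/5
u → (u ∨ v) = 0 → 1/5 = 1
v ↔ u = 1/5 ↔ 0 = 0
(v ↔ u) ∨ v = 0 ∨ 1/5 = 1/5
(u → (u ∨ v)) → ((v ↔ u) ∨ v) = 1 → 1/5 = 1/5
((u ∨ u) → v) → ((u → (u ∨ v)) → ((v ↔ u) ∨ v)) = 1 → 1/5 = 1/5
No assignment yields a value below 1/5, so this is the minimum.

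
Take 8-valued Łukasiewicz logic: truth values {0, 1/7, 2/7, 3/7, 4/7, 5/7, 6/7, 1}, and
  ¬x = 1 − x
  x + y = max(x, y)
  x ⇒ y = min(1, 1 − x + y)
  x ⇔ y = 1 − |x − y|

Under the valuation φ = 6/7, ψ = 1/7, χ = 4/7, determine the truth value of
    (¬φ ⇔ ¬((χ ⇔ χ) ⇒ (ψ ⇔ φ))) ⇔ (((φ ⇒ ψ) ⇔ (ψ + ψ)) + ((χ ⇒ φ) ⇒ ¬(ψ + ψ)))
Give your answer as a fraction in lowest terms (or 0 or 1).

4/7

¬φ = ¬6/7 = 1/7
χ ⇔ χ = 4/7 ⇔ 4/7 = 1
ψ ⇔ φ = 1/7 ⇔ 6/7 = 2/7
(χ ⇔ χ) ⇒ (ψ ⇔ φ) = 1 ⇒ 2/7 = 2/7
¬((χ ⇔ χ) ⇒ (ψ ⇔ φ)) = ¬2/7 = 5/7
¬φ ⇔ ¬((χ ⇔ χ) ⇒ (ψ ⇔ φ)) = 1/7 ⇔ 5/7 = 3/7
φ ⇒ ψ = 6/7 ⇒ 1/7 = 2/7
ψ + ψ = 1/7 + 1/7 = 1/7
(φ ⇒ ψ) ⇔ (ψ + ψ) = 2/7 ⇔ 1/7 = 6/7
χ ⇒ φ = 4/7 ⇒ 6/7 = 1
ψ + ψ = 1/7 + 1/7 = 1/7
¬(ψ + ψ) = ¬1/7 = 6/7
(χ ⇒ φ) ⇒ ¬(ψ + ψ) = 1 ⇒ 6/7 = 6/7
((φ ⇒ ψ) ⇔ (ψ + ψ)) + ((χ ⇒ φ) ⇒ ¬(ψ + ψ)) = 6/7 + 6/7 = 6/7
(¬φ ⇔ ¬((χ ⇔ χ) ⇒ (ψ ⇔ φ))) ⇔ (((φ ⇒ ψ) ⇔ (ψ + ψ)) + ((χ ⇒ φ) ⇒ ¬(ψ + ψ))) = 3/7 ⇔ 6/7 = 4/7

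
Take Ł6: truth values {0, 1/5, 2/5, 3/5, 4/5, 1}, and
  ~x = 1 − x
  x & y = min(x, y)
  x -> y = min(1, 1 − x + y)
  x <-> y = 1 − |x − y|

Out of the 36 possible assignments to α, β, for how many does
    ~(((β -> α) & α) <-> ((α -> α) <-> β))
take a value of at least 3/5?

value 1: 2 assignments (counts)
value 4/5: 4 assignments (counts)
value 3/5: 6 assignments (counts)
value 2/5: 8 assignments
value 1/5: 10 assignments
value 0: 6 assignments
So 12 of the 36 assignments meet the threshold.

12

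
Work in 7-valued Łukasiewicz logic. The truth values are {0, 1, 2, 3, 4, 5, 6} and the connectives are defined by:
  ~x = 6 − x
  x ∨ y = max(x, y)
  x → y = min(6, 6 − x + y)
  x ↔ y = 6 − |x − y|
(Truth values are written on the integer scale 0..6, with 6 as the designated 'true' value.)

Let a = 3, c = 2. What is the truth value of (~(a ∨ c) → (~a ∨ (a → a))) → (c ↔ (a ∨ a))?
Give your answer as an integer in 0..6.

5

a ∨ c = 3 ∨ 2 = 3
~(a ∨ c) = ~3 = 3
~a = ~3 = 3
a → a = 3 → 3 = 6
~a ∨ (a → a) = 3 ∨ 6 = 6
~(a ∨ c) → (~a ∨ (a → a)) = 3 → 6 = 6
a ∨ a = 3 ∨ 3 = 3
c ↔ (a ∨ a) = 2 ↔ 3 = 5
(~(a ∨ c) → (~a ∨ (a → a))) → (c ↔ (a ∨ a)) = 6 → 5 = 5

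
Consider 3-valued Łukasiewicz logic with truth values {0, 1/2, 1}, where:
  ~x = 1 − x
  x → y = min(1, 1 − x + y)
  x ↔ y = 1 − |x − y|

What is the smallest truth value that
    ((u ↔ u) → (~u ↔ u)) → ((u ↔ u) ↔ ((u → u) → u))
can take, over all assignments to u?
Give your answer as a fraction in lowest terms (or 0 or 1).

1/2

Take u = 1/2:
u ↔ u = 1/2 ↔ 1/2 = 1
~u = ~1/2 = 1/2
~u ↔ u = 1/2 ↔ 1/2 = 1
(u ↔ u) → (~u ↔ u) = 1 → 1 = 1
u ↔ u = 1/2 ↔ 1/2 = 1
u → u = 1/2 → 1/2 = 1
(u → u) → u = 1 → 1/2 = 1/2
(u ↔ u) ↔ ((u → u) → u) = 1 ↔ 1/2 = 1/2
((u ↔ u) → (~u ↔ u)) → ((u ↔ u) ↔ ((u → u) → u)) = 1 → 1/2 = 1/2
No assignment yields a value below 1/2, so this is the minimum.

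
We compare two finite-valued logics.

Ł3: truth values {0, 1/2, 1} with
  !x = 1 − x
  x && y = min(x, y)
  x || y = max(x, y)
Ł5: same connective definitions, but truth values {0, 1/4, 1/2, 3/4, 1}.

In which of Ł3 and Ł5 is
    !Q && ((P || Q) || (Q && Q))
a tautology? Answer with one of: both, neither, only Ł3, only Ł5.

In Ł3: at P = 0, Q = 0 the value is 0 — not a tautology.
In Ł5: at P = 0, Q = 0 the value is 0 — not a tautology.

neither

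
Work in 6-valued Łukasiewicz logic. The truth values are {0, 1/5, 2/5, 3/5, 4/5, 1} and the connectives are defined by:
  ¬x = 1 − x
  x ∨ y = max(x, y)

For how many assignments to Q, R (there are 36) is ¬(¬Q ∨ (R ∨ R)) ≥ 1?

value 1: 1 assignment (counts)
value 4/5: 3 assignments
value 3/5: 5 assignments
value 2/5: 7 assignments
value 1/5: 9 assignments
value 0: 11 assignments
So 1 of the 36 assignments meets the threshold.

1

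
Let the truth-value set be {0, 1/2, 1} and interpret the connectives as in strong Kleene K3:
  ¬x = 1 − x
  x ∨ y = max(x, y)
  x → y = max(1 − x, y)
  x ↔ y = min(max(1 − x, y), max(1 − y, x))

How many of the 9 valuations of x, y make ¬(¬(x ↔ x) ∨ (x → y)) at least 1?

x = 0, y = 0 ↦ 0  <
x = 0, y = 1/2 ↦ 0  <
x = 0, y = 1 ↦ 0  <
x = 1/2, y = 0 ↦ 1/2  <
x = 1/2, y = 1/2 ↦ 1/2  <
x = 1/2, y = 1 ↦ 0  <
x = 1, y = 0 ↦ 1  ≥
x = 1, y = 1/2 ↦ 1/2  <
x = 1, y = 1 ↦ 0  <
So 1 of the 9 assignments meets the threshold.

1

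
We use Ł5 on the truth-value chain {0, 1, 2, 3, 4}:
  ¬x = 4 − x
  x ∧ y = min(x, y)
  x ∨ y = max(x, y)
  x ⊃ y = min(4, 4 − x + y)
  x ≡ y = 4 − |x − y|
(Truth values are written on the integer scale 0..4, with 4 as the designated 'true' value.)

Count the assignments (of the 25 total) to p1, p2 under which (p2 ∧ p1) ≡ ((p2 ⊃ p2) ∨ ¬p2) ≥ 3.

value 4: 1 assignment (counts)
value 3: 3 assignments (counts)
value 2: 5 assignments
value 1: 7 assignments
value 0: 9 assignments
So 4 of the 25 assignments meet the threshold.

4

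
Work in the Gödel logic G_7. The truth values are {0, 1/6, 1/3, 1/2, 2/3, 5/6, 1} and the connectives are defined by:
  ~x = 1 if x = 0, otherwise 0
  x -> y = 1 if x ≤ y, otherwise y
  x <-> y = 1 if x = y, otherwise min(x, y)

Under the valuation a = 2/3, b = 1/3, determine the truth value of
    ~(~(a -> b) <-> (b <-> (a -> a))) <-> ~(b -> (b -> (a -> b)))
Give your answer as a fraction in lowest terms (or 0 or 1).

0

a -> b = 2/3 -> 1/3 = 1/3
~(a -> b) = ~1/3 = 0
a -> a = 2/3 -> 2/3 = 1
b <-> (a -> a) = 1/3 <-> 1 = 1/3
~(a -> b) <-> (b <-> (a -> a)) = 0 <-> 1/3 = 0
~(~(a -> b) <-> (b <-> (a -> a))) = ~0 = 1
a -> b = 2/3 -> 1/3 = 1/3
b -> (a -> b) = 1/3 -> 1/3 = 1
b -> (b -> (a -> b)) = 1/3 -> 1 = 1
~(b -> (b -> (a -> b))) = ~1 = 0
~(~(a -> b) <-> (b <-> (a -> a))) <-> ~(b -> (b -> (a -> b))) = 1 <-> 0 = 0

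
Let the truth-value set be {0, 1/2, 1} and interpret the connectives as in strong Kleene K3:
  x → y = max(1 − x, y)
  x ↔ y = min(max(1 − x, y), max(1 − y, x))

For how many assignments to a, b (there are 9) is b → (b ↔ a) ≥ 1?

a = 0, b = 0 ↦ 1  ≥
a = 0, b = 1/2 ↦ 1/2  <
a = 0, b = 1 ↦ 0  <
a = 1/2, b = 0 ↦ 1  ≥
a = 1/2, b = 1/2 ↦ 1/2  <
a = 1/2, b = 1 ↦ 1/2  <
a = 1, b = 0 ↦ 1  ≥
a = 1, b = 1/2 ↦ 1/2  <
a = 1, b = 1 ↦ 1  ≥
So 4 of the 9 assignments meet the threshold.

4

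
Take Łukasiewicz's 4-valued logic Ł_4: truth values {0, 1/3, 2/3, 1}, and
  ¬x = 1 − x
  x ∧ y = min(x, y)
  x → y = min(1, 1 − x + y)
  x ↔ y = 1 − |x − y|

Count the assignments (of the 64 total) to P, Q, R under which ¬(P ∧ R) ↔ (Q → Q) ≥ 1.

value 1: 28 assignments (counts)
value 2/3: 20 assignments
value 1/3: 12 assignments
value 0: 4 assignments
So 28 of the 64 assignments meet the threshold.

28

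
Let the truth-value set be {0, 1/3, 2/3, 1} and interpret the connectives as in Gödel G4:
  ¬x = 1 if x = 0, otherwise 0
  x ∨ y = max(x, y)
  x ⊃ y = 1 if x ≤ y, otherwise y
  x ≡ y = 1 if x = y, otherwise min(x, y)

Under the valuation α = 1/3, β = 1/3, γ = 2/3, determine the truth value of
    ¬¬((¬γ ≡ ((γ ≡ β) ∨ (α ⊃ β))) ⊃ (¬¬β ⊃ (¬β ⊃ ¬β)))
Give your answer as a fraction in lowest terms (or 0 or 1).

¬γ = ¬2/3 = 0
γ ≡ β = 2/3 ≡ 1/3 = 1/3
α ⊃ β = 1/3 ⊃ 1/3 = 1
(γ ≡ β) ∨ (α ⊃ β) = 1/3 ∨ 1 = 1
¬γ ≡ ((γ ≡ β) ∨ (α ⊃ β)) = 0 ≡ 1 = 0
¬β = ¬1/3 = 0
¬¬β = ¬0 = 1
¬β = ¬1/3 = 0
¬β = ¬1/3 = 0
¬β ⊃ ¬β = 0 ⊃ 0 = 1
¬¬β ⊃ (¬β ⊃ ¬β) = 1 ⊃ 1 = 1
(¬γ ≡ ((γ ≡ β) ∨ (α ⊃ β))) ⊃ (¬¬β ⊃ (¬β ⊃ ¬β)) = 0 ⊃ 1 = 1
¬((¬γ ≡ ((γ ≡ β) ∨ (α ⊃ β))) ⊃ (¬¬β ⊃ (¬β ⊃ ¬β))) = ¬1 = 0
¬¬((¬γ ≡ ((γ ≡ β) ∨ (α ⊃ β))) ⊃ (¬¬β ⊃ (¬β ⊃ ¬β))) = ¬0 = 1

1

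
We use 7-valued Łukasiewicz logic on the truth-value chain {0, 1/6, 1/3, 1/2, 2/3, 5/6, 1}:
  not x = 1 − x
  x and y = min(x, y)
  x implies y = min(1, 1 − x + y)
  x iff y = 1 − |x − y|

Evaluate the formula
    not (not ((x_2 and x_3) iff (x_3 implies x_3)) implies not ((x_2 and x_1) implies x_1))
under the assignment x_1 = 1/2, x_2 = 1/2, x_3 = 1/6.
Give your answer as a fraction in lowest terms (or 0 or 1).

x_2 and x_3 = 1/2 and 1/6 = 1/6
x_3 implies x_3 = 1/6 implies 1/6 = 1
(x_2 and x_3) iff (x_3 implies x_3) = 1/6 iff 1 = 1/6
not ((x_2 and x_3) iff (x_3 implies x_3)) = not 1/6 = 5/6
x_2 and x_1 = 1/2 and 1/2 = 1/2
(x_2 and x_1) implies x_1 = 1/2 implies 1/2 = 1
not ((x_2 and x_1) implies x_1) = not 1 = 0
not ((x_2 and x_3) iff (x_3 implies x_3)) implies not ((x_2 and x_1) implies x_1) = 5/6 implies 0 = 1/6
not (not ((x_2 and x_3) iff (x_3 implies x_3)) implies not ((x_2 and x_1) implies x_1)) = not 1/6 = 5/6

5/6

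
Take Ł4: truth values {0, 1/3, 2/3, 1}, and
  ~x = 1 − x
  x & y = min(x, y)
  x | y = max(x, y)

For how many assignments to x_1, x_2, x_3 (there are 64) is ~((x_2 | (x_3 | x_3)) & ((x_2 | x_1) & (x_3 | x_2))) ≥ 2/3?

24

value 1: 7 assignments (counts)
value 2/3: 17 assignments (counts)
value 1/3: 21 assignments
value 0: 19 assignments
So 24 of the 64 assignments meet the threshold.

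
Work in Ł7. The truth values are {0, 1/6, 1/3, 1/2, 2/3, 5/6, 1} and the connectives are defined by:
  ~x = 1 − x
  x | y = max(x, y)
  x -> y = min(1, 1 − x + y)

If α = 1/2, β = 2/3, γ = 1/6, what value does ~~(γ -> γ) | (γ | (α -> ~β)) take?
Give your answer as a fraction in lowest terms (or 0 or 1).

1

γ -> γ = 1/6 -> 1/6 = 1
~(γ -> γ) = ~1 = 0
~~(γ -> γ) = ~0 = 1
~β = ~2/3 = 1/3
α -> ~β = 1/2 -> 1/3 = 5/6
γ | (α -> ~β) = 1/6 | 5/6 = 5/6
~~(γ -> γ) | (γ | (α -> ~β)) = 1 | 5/6 = 1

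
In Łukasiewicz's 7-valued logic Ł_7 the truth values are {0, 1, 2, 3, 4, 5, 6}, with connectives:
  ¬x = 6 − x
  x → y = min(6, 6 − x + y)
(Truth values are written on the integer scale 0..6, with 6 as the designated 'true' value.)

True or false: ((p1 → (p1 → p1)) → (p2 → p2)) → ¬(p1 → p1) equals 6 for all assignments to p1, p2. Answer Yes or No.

No

Counterexample: take p1 = 0, p2 = 0.
p1 → p1 = 0 → 0 = 6
p1 → (p1 → p1) = 0 → 6 = 6
p2 → p2 = 0 → 0 = 6
(p1 → (p1 → p1)) → (p2 → p2) = 6 → 6 = 6
p1 → p1 = 0 → 0 = 6
¬(p1 → p1) = ¬6 = 0
((p1 → (p1 → p1)) → (p2 → p2)) → ¬(p1 → p1) = 6 → 0 = 0
This gives 0 ≠ 6.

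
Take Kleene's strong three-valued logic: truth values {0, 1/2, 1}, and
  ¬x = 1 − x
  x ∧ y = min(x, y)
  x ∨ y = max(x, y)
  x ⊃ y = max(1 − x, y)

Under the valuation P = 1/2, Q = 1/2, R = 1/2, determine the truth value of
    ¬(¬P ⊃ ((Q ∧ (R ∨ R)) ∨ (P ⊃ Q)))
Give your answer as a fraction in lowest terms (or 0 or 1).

1/2

¬P = ¬1/2 = 1/2
R ∨ R = 1/2 ∨ 1/2 = 1/2
Q ∧ (R ∨ R) = 1/2 ∧ 1/2 = 1/2
P ⊃ Q = 1/2 ⊃ 1/2 = 1/2
(Q ∧ (R ∨ R)) ∨ (P ⊃ Q) = 1/2 ∨ 1/2 = 1/2
¬P ⊃ ((Q ∧ (R ∨ R)) ∨ (P ⊃ Q)) = 1/2 ⊃ 1/2 = 1/2
¬(¬P ⊃ ((Q ∧ (R ∨ R)) ∨ (P ⊃ Q))) = ¬1/2 = 1/2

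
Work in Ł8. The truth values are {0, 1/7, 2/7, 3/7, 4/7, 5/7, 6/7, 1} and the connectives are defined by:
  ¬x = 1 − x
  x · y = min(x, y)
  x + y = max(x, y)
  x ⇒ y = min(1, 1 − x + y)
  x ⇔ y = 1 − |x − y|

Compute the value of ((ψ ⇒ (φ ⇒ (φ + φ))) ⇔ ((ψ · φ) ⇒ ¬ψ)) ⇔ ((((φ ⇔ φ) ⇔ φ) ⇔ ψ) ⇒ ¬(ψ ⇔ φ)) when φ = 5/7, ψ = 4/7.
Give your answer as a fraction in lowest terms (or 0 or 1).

3/7

φ + φ = 5/7 + 5/7 = 5/7
φ ⇒ (φ + φ) = 5/7 ⇒ 5/7 = 1
ψ ⇒ (φ ⇒ (φ + φ)) = 4/7 ⇒ 1 = 1
ψ · φ = 4/7 · 5/7 = 4/7
¬ψ = ¬4/7 = 3/7
(ψ · φ) ⇒ ¬ψ = 4/7 ⇒ 3/7 = 6/7
(ψ ⇒ (φ ⇒ (φ + φ))) ⇔ ((ψ · φ) ⇒ ¬ψ) = 1 ⇔ 6/7 = 6/7
φ ⇔ φ = 5/7 ⇔ 5/7 = 1
(φ ⇔ φ) ⇔ φ = 1 ⇔ 5/7 = 5/7
((φ ⇔ φ) ⇔ φ) ⇔ ψ = 5/7 ⇔ 4/7 = 6/7
ψ ⇔ φ = 4/7 ⇔ 5/7 = 6/7
¬(ψ ⇔ φ) = ¬6/7 = 1/7
(((φ ⇔ φ) ⇔ φ) ⇔ ψ) ⇒ ¬(ψ ⇔ φ) = 6/7 ⇒ 1/7 = 2/7
((ψ ⇒ (φ ⇒ (φ + φ))) ⇔ ((ψ · φ) ⇒ ¬ψ)) ⇔ ((((φ ⇔ φ) ⇔ φ) ⇔ ψ) ⇒ ¬(ψ ⇔ φ)) = 6/7 ⇔ 2/7 = 3/7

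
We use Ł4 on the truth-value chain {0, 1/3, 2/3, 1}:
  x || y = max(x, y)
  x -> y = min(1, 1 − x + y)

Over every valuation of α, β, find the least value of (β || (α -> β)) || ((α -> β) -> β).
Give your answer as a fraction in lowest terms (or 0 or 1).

2/3

Take α = 1/3, β = 0:
α -> β = 1/3 -> 0 = 2/3
β || (α -> β) = 0 || 2/3 = 2/3
α -> β = 1/3 -> 0 = 2/3
(α -> β) -> β = 2/3 -> 0 = 1/3
(β || (α -> β)) || ((α -> β) -> β) = 2/3 || 1/3 = 2/3
No assignment yields a value below 2/3, so this is the minimum.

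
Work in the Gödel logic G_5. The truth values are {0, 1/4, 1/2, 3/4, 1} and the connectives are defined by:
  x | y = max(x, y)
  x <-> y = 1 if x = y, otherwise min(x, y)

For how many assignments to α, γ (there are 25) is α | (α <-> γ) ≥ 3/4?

13

value 1: 9 assignments (counts)
value 3/4: 4 assignments (counts)
value 1/2: 4 assignments
value 1/4: 4 assignments
value 0: 4 assignments
So 13 of the 25 assignments meet the threshold.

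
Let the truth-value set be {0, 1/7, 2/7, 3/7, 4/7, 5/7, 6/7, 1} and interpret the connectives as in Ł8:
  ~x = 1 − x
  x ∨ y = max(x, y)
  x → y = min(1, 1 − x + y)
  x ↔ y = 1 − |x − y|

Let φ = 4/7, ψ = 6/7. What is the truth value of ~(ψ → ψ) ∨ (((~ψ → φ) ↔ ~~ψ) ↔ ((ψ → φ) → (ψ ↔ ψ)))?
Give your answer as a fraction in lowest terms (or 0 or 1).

ψ → ψ = 6/7 → 6/7 = 1
~(ψ → ψ) = ~1 = 0
~ψ = ~6/7 = 1/7
~ψ → φ = 1/7 → 4/7 = 1
~ψ = ~6/7 = 1/7
~~ψ = ~1/7 = 6/7
(~ψ → φ) ↔ ~~ψ = 1 ↔ 6/7 = 6/7
ψ → φ = 6/7 → 4/7 = 5/7
ψ ↔ ψ = 6/7 ↔ 6/7 = 1
(ψ → φ) → (ψ ↔ ψ) = 5/7 → 1 = 1
((~ψ → φ) ↔ ~~ψ) ↔ ((ψ → φ) → (ψ ↔ ψ)) = 6/7 ↔ 1 = 6/7
~(ψ → ψ) ∨ (((~ψ → φ) ↔ ~~ψ) ↔ ((ψ → φ) → (ψ ↔ ψ))) = 0 ∨ 6/7 = 6/7

6/7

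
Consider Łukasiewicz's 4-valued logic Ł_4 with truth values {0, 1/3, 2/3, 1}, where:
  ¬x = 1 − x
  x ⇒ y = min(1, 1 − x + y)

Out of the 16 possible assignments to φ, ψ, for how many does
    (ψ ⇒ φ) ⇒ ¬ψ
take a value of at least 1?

7

φ = 0, ψ = 0 ↦ 1  ≥
φ = 0, ψ = 1/3 ↦ 1  ≥
φ = 0, ψ = 2/3 ↦ 1  ≥
φ = 0, ψ = 1 ↦ 1  ≥
φ = 1/3, ψ = 0 ↦ 1  ≥
φ = 1/3, ψ = 1/3 ↦ 2/3  <
φ = 1/3, ψ = 2/3 ↦ 2/3  <
φ = 1/3, ψ = 1 ↦ 2/3  <
φ = 2/3, ψ = 0 ↦ 1  ≥
φ = 2/3, ψ = 1/3 ↦ 2/3  <
φ = 2/3, ψ = 2/3 ↦ 1/3  <
φ = 2/3, ψ = 1 ↦ 1/3  <
φ = 1, ψ = 0 ↦ 1  ≥
φ = 1, ψ = 1/3 ↦ 2/3  <
φ = 1, ψ = 2/3 ↦ 1/3  <
φ = 1, ψ = 1 ↦ 0  <
So 7 of the 16 assignments meet the threshold.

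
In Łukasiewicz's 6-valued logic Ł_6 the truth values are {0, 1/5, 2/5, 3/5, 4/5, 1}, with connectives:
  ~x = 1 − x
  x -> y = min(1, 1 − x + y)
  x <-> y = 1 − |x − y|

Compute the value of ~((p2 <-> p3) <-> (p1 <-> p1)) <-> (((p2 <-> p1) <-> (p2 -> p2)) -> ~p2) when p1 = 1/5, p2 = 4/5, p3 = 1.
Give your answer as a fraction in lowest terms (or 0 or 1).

2/5

p2 <-> p3 = 4/5 <-> 1 = 4/5
p1 <-> p1 = 1/5 <-> 1/5 = 1
(p2 <-> p3) <-> (p1 <-> p1) = 4/5 <-> 1 = 4/5
~((p2 <-> p3) <-> (p1 <-> p1)) = ~4/5 = 1/5
p2 <-> p1 = 4/5 <-> 1/5 = 2/5
p2 -> p2 = 4/5 -> 4/5 = 1
(p2 <-> p1) <-> (p2 -> p2) = 2/5 <-> 1 = 2/5
~p2 = ~4/5 = 1/5
((p2 <-> p1) <-> (p2 -> p2)) -> ~p2 = 2/5 -> 1/5 = 4/5
~((p2 <-> p3) <-> (p1 <-> p1)) <-> (((p2 <-> p1) <-> (p2 -> p2)) -> ~p2) = 1/5 <-> 4/5 = 2/5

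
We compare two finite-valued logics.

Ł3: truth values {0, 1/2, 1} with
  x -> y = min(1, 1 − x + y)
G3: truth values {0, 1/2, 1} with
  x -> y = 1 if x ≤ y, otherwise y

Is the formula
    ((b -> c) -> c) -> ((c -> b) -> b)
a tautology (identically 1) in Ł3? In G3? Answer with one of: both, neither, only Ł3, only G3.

only Ł3

In Ł3: every assignment gives 1 — tautology.
In G3: at b = 1/2, c = 0 the value is 1/2 — not a tautology.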